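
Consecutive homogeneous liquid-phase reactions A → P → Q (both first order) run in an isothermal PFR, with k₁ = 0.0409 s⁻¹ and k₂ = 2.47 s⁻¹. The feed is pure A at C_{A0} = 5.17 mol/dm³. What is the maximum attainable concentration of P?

Evaluating C_P at τ_opt = ln(k₂/k₁)/(k₂−k₁) gives C_{P,max}/C_{A0} = (k₁/k₂)^[k₂/(k₂−k₁)].
= (0.0409/2.47)^(2.47/(2.47−0.0409)) = (0.01656)^(1.017) = 0.01545.
C_{P,max} = 0.01545×5.17 = 0.0799 mol/dm³.

0.0799 mol/dm³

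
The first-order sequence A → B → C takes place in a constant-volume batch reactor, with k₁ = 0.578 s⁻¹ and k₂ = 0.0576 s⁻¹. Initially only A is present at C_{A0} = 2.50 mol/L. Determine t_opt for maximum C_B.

The intermediate peaks when r₁ = r₂, i.e. k₁e^(−k₁t) = k₂e^(−k₂t), giving t_opt = ln(k₂/k₁)/(k₂−k₁).
= ln(0.0576/0.578)/(0.0576−0.578) = ln(0.09965)/-0.5204 = -2.306/-0.5204 = 4.43 s.

4.43 s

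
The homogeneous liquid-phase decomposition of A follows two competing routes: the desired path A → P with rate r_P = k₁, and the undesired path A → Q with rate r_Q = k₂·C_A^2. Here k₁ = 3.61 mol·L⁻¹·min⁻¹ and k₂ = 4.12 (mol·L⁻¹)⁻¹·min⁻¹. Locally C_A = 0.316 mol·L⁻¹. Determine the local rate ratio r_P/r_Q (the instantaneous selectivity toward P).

8.77

S_{P/Q} = r_P/r_Q = (k₁)/(k₂·C_A^2) = (k₁/k₂)·C_A^-2.
= (3.61) / (4.12×0.3160^2) = 3.610/0.4114 = 8.77.
The undesired path is higher order in A, so low C_A (CSTR or dilute feed) favours P.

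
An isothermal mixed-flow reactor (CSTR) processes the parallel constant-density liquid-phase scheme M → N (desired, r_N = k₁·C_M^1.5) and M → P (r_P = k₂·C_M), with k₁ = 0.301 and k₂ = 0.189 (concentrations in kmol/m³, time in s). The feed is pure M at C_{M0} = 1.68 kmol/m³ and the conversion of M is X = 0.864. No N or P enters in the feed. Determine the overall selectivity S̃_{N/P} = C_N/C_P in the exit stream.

0.761

Exit C_M = C_{M0}(1−X) = 1.68×0.136 = 0.2285 kmol/m³.
Rates in a CSTR are evaluated at the outlet concentration: r_N = 0.301×0.2285^1.5 = 0.03287, r_P = 0.189×0.2285 = 0.04318.
Overall selectivity = C_N/C_P = r_Nτ/(r_Pτ) = r_N/r_P = 0.761.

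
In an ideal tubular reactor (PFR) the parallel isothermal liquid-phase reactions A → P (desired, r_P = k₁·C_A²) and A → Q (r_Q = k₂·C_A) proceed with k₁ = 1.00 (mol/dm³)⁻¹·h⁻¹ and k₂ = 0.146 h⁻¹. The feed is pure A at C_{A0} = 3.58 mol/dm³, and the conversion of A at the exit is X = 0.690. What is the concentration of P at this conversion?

2.31 mol/dm³

C_A = C_{A0}(1−X) = 1.110 mol/dm³.
Along a PFR/batch, dC_Q/dC_A = −r_Q/(r_P+r_Q) = −k₂/(k₂+k₁·C_A).
Integrating from C_{A0} to C_A: C_Q = (0.146/1.00)·ln[(0.146+1.00·3.58)/(0.146+1.00·1.11)] = 0.1460·ln(3.726/1.256) = 0.1588 mol/dm³.
Then C_P = (C_{A0}−C_A) − C_Q = 2.470 − 0.1588 = 2.311 mol/dm³.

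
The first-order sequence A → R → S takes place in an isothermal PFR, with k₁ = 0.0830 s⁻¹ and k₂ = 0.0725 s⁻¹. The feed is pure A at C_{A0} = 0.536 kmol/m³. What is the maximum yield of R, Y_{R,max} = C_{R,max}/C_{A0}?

0.393

At the optimum, C_{R,max}/C_{A0} = (k₁/k₂)^[k₂/(k₂−k₁)].
= (0.0830/0.0725)^(0.0725/(0.0725−0.0830)) = (1.145)^(-6.905) = 0.3930.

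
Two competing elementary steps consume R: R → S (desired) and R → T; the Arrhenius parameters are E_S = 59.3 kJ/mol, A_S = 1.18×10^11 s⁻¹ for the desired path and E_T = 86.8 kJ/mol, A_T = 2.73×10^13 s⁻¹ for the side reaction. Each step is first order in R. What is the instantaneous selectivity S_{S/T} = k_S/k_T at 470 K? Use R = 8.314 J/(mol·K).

Since both paths have the same order in R, the concentration cancels and S_{S/T} = k_S/k_T = (A_S/A_T)·exp[(E_T−E_S)/(RT)].
(E_T−E_S)/(RT) = (86.8−59.3)×10³/(8.314×470) = 27500/3908 = 7.038.
k_S/k_T = (1.18×10^11/2.73×10^13)·exp(7.038) = 0.004322 × 1139 = 4.92.
Since E_S < E_T, lowering the temperature improves selectivity toward S.

4.92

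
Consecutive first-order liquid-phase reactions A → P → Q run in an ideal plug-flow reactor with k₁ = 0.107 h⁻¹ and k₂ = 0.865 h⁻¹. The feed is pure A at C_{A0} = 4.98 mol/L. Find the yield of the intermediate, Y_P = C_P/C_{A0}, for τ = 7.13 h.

For first-order series with pure A initially, C_P(τ) = k₁C_{A0}/(k₂−k₁)·(e^(−k₁τ) − e^(−k₂τ)).
e^(−k₁τ) = e^(−0.107×7.13) = e^(−0.7629) = 0.4663; e^(−k₂τ) = e^(−6.167) = 0.002097.
C_P = 0.107×4.98/(0.865−0.107) × (0.4663−0.002097) = 0.7030×0.4642 = 0.3263 mol/L.
Y_P = C_P/C_{A0} = 0.3263/4.98 = 0.0655.

0.0655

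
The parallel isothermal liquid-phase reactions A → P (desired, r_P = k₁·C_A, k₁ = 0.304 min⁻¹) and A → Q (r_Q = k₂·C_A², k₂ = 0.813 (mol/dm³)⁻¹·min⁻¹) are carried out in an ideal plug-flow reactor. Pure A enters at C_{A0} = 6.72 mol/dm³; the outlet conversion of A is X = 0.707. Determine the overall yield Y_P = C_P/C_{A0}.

C_A = C_{A0}(1−X) = 1.969 mol/dm³.
Along a PFR/batch, dC_P/dC_A = −r_P/(r_P+r_Q) = −k₁/(k₁+k₂·C_A).
Integrating from C_{A0} to C_A: C_P = (0.304/0.813)·ln[(0.304+0.813·6.72)/(0.304+0.813·1.97)] = 0.3739·ln(5.767/1.905) = 0.4143 mol/dm³.
Y_P = C_P/C_{A0} = 0.4143/6.72 = 0.0616.

0.0616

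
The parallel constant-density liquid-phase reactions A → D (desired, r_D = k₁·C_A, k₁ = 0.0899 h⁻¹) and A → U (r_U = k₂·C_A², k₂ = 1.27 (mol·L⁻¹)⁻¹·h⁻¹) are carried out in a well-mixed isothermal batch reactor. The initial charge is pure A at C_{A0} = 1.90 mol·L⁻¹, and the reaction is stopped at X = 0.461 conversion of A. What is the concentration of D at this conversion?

0.0416 mol·L⁻¹

C_A = C_{A0}(1−X) = 1.024 mol·L⁻¹.
Along a PFR/batch, dC_D/dC_A = −r_D/(r_D+r_U) = −k₁/(k₁+k₂·C_A).
Integrating from C_{A0} to C_A: C_D = (0.0899/1.27)·ln[(0.0899+1.27·1.90)/(0.0899+1.27·1.02)] = 0.07079·ln(2.503/1.391) = 0.04161 mol·L⁻¹.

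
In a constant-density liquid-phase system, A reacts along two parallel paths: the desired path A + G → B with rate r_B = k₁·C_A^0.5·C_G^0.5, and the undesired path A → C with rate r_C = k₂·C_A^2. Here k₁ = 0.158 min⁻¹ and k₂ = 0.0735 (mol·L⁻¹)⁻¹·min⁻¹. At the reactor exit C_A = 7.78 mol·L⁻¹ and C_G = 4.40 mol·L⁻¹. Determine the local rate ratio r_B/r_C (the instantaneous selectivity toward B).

0.208

S_{B/C} = r_B/r_C = (k₁·C_A^0.5·C_G^0.5)/(k₂·C_A^2) = (k₁/k₂)·C_A^-1.5·C_G^0.5.
= (0.158×7.780^0.5×4.400^0.5) / (0.0735×7.780^2) = 0.9244/4.449 = 0.208.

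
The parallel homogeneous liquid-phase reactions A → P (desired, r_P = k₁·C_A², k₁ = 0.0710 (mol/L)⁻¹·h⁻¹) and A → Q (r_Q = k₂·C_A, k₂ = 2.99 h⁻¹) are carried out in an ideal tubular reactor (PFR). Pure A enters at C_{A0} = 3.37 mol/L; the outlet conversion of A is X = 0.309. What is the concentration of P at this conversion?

0.0659 mol/L

C_A = C_{A0}(1−X) = 2.329 mol/L.
Along a PFR/batch, dC_Q/dC_A = −r_Q/(r_P+r_Q) = −k₂/(k₂+k₁·C_A).
Integrating from C_{A0} to C_A: C_Q = (2.99/0.0710)·ln[(2.99+0.0710·3.37)/(2.99+0.0710·2.33)] = 42.11·ln(3.229/3.155) = 0.9754 mol/L.
Then C_P = (C_{A0}−C_A) − C_Q = 1.041 − 0.9754 = 0.06595 mol/L.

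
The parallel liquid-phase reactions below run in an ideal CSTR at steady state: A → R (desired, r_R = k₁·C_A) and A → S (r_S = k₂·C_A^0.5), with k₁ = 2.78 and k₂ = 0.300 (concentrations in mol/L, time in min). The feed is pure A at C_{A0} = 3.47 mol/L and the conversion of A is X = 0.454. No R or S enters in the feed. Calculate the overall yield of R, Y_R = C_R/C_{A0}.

Exit C_A = C_{A0}(1−X) = 3.47×0.546 = 1.895 mol/L.
A CSTR operates uniformly at the exit composition, giving r_R = 5.267 and r_S = 0.4129 (each k·C_A^n at C_A = 1.895).
Fraction of consumed A going to R: r_R/(r_R+r_S) = 0.9273.
C_R = 0.9273·C_{A0}·X = 0.9273×3.47×0.454 = 1.46 mol/L; Y_R = C_R/C_{A0} = 0.421.

0.421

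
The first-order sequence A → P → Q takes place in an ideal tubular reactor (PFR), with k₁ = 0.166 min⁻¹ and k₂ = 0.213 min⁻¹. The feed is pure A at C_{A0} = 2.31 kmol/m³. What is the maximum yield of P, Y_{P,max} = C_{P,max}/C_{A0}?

0.323

At the optimum, C_{P,max}/C_{A0} = (k₁/k₂)^[k₂/(k₂−k₁)].
= (0.166/0.213)^(0.213/(0.213−0.166)) = (0.7793)^(4.532) = 0.3231.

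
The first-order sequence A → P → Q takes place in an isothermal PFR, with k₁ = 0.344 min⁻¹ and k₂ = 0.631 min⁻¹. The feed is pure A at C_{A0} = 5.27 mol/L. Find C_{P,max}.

1.39 mol/L

For a first-order series the maximum intermediate yield is C_{P,max}/C_{A0} = (k₁/k₂)^[k₂/(k₂−k₁)].
= (0.344/0.631)^(0.631/(0.631−0.344)) = (0.5452)^(2.199) = 0.2635.
C_{P,max} = 0.2635×5.27 = 1.39 mol/L.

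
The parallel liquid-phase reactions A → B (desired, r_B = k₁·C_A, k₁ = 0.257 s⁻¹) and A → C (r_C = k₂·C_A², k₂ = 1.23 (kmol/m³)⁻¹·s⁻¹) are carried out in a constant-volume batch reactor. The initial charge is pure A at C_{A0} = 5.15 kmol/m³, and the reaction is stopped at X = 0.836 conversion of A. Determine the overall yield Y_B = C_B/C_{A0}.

0.0660

C_A = C_{A0}(1−X) = 0.8446 kmol/m³.
Along a PFR/batch, dC_B/dC_A = −r_B/(r_B+r_C) = −k₁/(k₁+k₂·C_A).
Integrating from C_{A0} to C_A: C_B = (0.257/1.23)·ln[(0.257+1.23·5.15)/(0.257+1.23·0.845)] = 0.2089·ln(6.591/1.296) = 0.3399 kmol/m³.
Y_B = C_B/C_{A0} = 0.3399/5.15 = 0.0660.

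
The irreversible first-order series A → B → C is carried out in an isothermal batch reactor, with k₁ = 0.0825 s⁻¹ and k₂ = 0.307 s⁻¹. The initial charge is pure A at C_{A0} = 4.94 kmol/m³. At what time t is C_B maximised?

Setting dC_B/dt = 0 gives t_opt = ln(k₂/k₁)/(k₂−k₁).
= ln(0.307/0.0825)/(0.307−0.0825) = ln(3.721)/0.2245 = 1.314/0.2245 = 5.85 s.

5.85 s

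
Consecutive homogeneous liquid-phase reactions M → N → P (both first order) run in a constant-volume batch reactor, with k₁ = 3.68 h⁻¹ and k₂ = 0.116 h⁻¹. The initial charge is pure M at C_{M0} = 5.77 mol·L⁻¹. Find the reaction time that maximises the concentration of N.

0.970 h

The intermediate peaks when r₁ = r₂, i.e. k₁e^(−k₁t) = k₂e^(−k₂t), giving t_opt = ln(k₂/k₁)/(k₂−k₁).
= ln(0.116/3.68)/(0.116−3.68) = ln(0.03152)/-3.564 = -3.457/-3.564 = 0.970 h.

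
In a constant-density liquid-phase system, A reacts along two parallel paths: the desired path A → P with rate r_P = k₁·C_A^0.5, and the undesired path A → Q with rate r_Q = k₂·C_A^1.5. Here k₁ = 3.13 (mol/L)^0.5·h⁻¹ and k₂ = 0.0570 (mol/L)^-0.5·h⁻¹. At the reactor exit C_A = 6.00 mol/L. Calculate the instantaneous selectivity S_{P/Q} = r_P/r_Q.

S_{P/Q} = r_P/r_Q = (k₁·C_A^0.5)/(k₂·C_A^1.5) = (k₁/k₂)·C_A⁻¹.
= (3.13×6.000^0.5) / (0.0570×6.000^1.5) = 7.667/0.8377 = 9.15.
The undesired path is higher order in A, so low C_A (CSTR or dilute feed) favours P.

9.15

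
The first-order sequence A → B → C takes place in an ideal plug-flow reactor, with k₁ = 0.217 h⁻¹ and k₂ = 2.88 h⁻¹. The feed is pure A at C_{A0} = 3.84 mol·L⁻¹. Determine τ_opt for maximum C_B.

0.971 h

Setting dC_B/dτ = 0 gives τ_opt = ln(k₂/k₁)/(k₂−k₁).
= ln(2.88/0.217)/(2.88−0.217) = ln(13.27)/2.663 = 2.586/2.663 = 0.971 h.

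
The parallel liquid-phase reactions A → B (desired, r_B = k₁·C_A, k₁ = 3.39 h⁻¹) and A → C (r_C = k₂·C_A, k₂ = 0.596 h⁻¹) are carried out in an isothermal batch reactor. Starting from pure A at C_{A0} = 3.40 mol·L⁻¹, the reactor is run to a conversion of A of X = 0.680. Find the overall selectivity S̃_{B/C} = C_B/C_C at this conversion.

C_A = C_{A0}(1−X) = 1.088 mol·L⁻¹.
Both paths are first order in A, so the instantaneous fraction to B is constant: dC_B/d(−C_A) = k₁/(k₁+k₂) = 0.8505.
C_B = 0.8505·(C_{A0}−C_A) = 0.8505×2.312 = 1.97 mol·L⁻¹.
C_C = (C_{A0}−C_A)−C_B = 0.3457 mol·L⁻¹; S̃_{B/C} = 1.966/0.3457 = 5.69.

5.69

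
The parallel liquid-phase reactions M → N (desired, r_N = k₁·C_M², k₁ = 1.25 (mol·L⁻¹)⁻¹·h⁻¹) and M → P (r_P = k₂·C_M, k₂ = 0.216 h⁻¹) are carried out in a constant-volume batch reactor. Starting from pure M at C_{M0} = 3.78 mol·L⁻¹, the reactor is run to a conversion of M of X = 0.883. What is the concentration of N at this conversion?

3.02 mol·L⁻¹

C_M = C_{M0}(1−X) = 0.4423 mol·L⁻¹.
Along a PFR/batch, dC_P/dC_M = −r_P/(r_N+r_P) = −k₂/(k₂+k₁·C_M).
Integrating from C_{M0} to C_M: C_P = (0.216/1.25)·ln[(0.216+1.25·3.78)/(0.216+1.25·0.442)] = 0.1728·ln(4.941/0.7688) = 0.3215 mol·L⁻¹.
Then C_N = (C_{M0}−C_M) − C_P = 3.338 − 0.3215 = 3.016 mol·L⁻¹.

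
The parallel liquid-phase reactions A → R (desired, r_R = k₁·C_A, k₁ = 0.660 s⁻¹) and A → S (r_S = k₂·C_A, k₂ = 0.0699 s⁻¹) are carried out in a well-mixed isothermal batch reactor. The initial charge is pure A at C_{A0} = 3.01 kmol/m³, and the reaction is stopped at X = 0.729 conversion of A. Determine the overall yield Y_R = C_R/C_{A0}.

C_A = C_{A0}(1−X) = 0.8157 kmol/m³.
Both paths are first order in A, so the instantaneous fraction to R is constant: dC_R/d(−C_A) = k₁/(k₁+k₂) = 0.9042.
C_R = 0.9042·(C_{A0}−C_A) = 0.9042×2.194 = 1.98 kmol/m³.
Y_R = C_R/C_{A0} = 1.984/3.01 = 0.659.

0.659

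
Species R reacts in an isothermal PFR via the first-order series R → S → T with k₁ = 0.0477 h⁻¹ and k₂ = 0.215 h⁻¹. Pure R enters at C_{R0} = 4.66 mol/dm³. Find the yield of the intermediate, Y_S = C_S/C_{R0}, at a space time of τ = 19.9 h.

0.106

For first-order series with pure R initially, C_S(τ) = k₁C_{R0}/(k₂−k₁)·(e^(−k₁τ) − e^(−k₂τ)).
e^(−k₁τ) = e^(−0.0477×19.9) = e^(−0.9492) = 0.3870; e^(−k₂τ) = e^(−4.278) = 0.01386.
C_S = 0.0477×4.66/(0.215−0.0477) × (0.3870−0.01386) = 1.329×0.3732 = 0.4958 mol/dm³.
Y_S = C_S/C_{R0} = 0.4958/4.66 = 0.106.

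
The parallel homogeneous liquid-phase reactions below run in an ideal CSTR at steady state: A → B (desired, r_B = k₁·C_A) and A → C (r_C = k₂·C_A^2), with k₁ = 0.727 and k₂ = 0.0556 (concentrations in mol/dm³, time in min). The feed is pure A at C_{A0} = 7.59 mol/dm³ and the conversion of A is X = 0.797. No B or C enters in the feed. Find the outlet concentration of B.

Exit C_A = C_{A0}(1−X) = 7.59×0.203 = 1.541 mol/dm³.
In a CSTR the entire volume is at exit conditions, so r_B = 0.727×1.541 = 1.120 and r_C = 0.0556×1.541^2 = 0.1320.
Fraction of consumed A going to B: r_B/(r_B+r_C) = 0.8946.
C_B = 0.8946·C_{A0}·X = 0.8946×7.59×0.797 = 5.41 mol/dm³.

5.41 mol/dm³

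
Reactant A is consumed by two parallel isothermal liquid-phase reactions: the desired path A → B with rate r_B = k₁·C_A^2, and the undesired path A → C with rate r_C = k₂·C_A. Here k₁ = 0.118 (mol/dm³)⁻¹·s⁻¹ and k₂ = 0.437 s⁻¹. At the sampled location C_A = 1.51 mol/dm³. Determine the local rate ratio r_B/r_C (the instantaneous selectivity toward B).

0.408

S_{B/C} = r_B/r_C = (k₁·C_A^2)/(k₂·C_A) = (k₁/k₂)·C_A.
= (0.118×1.510^2) / (0.437×1.510) = 0.2691/0.6599 = 0.408.
Since the desired path is higher order in A, keeping C_A high (PFR or concentrated feed) favours B.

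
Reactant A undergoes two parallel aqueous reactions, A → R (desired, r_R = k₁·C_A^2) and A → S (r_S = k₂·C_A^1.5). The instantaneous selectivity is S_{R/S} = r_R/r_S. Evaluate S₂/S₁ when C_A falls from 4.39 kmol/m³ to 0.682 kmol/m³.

0.394

S_{R/S} = (k₁/k₂)·C_A^0.5, so S₂/S₁ = (C_{A,2}/C_{A,1})^0.5.
= (0.682/4.39)^0.5 = (0.1554)^0.5 = 0.394.
Selectivity toward R falls as C_A falls — high-concentration operation is favoured.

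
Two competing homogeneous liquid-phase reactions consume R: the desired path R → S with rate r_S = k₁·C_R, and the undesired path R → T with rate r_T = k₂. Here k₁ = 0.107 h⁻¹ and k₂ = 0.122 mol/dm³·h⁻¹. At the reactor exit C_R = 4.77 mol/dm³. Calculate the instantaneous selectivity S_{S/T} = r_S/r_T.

4.18

S_{S/T} = r_S/r_T = (k₁·C_R)/(k₂) = (k₁/k₂)·C_R.
= (0.107×4.770) / (0.122) = 0.5104/0.1220 = 4.18.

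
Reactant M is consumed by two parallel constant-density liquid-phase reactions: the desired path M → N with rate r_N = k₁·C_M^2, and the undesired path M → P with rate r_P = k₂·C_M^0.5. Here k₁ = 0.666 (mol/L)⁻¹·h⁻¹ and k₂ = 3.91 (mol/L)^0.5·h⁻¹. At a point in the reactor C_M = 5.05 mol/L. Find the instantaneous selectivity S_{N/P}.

1.93

S_{N/P} = r_N/r_P = (k₁·C_M^2)/(k₂·C_M^0.5) = (k₁/k₂)·C_M^1.5.
= (0.666×5.050^2) / (3.91×5.050^0.5) = 16.98/8.787 = 1.93.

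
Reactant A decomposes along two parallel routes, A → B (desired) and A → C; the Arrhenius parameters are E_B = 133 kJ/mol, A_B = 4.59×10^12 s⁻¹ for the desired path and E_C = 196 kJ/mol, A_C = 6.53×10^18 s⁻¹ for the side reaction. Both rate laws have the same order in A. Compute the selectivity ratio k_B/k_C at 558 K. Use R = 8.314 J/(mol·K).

k_B/k_C = (A_B/A_C)·exp[−(E_B−E_C)/(RT)] = (A_B/A_C)·exp[(E_C−E_B)/(RT)].
(E_C−E_B)/(RT) = (196−133)×10³/(8.314×558) = 63000/4639 = 13.58.
k_B/k_C = (4.59×10^12/6.53×10^18)·exp(13.58) = 7.029×10^-7 × 7.901×10^5 = 0.555.
Since E_B < E_C, lowering the temperature improves selectivity toward B.

0.555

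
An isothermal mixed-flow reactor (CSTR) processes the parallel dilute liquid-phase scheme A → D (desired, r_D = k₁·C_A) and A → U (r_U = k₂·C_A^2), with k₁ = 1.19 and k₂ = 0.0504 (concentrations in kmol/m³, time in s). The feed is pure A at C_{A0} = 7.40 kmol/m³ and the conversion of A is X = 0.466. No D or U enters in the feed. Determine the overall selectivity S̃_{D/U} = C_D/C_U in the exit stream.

5.98

Exit C_A = C_{A0}(1−X) = 7.40×0.534 = 3.952 kmol/m³.
In a CSTR the entire volume is at exit conditions, so r_D = 1.19×3.952 = 4.702 and r_U = 0.0504×3.952^2 = 0.7870.
Overall selectivity = C_D/C_U = r_Dτ/(r_Uτ) = r_D/r_U = 5.98.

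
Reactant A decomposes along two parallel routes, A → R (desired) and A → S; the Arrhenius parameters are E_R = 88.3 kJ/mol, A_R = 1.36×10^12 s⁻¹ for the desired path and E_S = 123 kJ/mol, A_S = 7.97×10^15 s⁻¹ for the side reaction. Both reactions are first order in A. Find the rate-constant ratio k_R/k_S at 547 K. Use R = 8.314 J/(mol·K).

Since both paths have the same order in A, the concentration cancels and S_{R/S} = k_R/k_S = (A_R/A_S)·exp[(E_S−E_R)/(RT)].
(E_S−E_R)/(RT) = (123−88.3)×10³/(8.314×547) = 34700/4548 = 7.630.
k_R/k_S = (1.36×10^12/7.97×10^15)·exp(7.630) = 1.706×10^-4 × 2059 = 0.351.

0.351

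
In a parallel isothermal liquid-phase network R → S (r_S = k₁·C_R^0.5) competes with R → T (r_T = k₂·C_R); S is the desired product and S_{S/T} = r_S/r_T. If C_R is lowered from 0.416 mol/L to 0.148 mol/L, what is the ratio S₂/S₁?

1.68

S_{S/T} = (k₁/k₂)·C_R^-0.5, so S₂/S₁ = (C_{R,2}/C_{R,1})^-0.5.
= (0.148/0.416)^(-0.5) = (0.3558)^(-0.5) = 1.68.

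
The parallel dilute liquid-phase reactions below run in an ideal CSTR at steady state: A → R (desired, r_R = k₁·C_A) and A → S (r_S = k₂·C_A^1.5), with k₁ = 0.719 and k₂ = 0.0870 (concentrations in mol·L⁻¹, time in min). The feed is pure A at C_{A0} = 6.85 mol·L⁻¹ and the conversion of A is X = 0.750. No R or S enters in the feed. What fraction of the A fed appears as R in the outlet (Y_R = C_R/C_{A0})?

Exit C_A = C_{A0}(1−X) = 6.85×0.250 = 1.712 mol·L⁻¹.
Rates in a CSTR are evaluated at the outlet concentration: r_R = 0.719×1.712 = 1.231, r_S = 0.0870×1.712^1.5 = 0.1950.
Fraction of consumed A going to R: r_R/(r_R+r_S) = 0.8633.
C_R = 0.8633·C_{A0}·X = 0.8633×6.85×0.750 = 4.44 mol·L⁻¹; Y_R = C_R/C_{A0} = 0.647.

0.647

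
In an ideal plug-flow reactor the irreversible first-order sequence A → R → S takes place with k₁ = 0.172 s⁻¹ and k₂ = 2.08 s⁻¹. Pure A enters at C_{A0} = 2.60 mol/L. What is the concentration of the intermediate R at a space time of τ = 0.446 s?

0.124 mol/L

The intermediate concentration in a first-order A→B→C sequence is C_R = k₁C_{A0}(e^(−k₁τ) − e^(−k₂τ))/(k₂−k₁).
e^(−k₁τ) = e^(−0.172×0.446) = e^(−0.07671) = 0.9262; e^(−k₂τ) = e^(−0.9277) = 0.3955.
C_R = 0.172×2.60/(2.08−0.172) × (0.9262−0.3955) = 0.2344×0.5307 = 0.1244 mol/L.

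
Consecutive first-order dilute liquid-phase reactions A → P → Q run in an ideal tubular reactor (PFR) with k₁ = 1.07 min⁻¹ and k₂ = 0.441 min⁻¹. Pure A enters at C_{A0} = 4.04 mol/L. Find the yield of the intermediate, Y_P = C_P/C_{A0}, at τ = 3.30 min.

Solving the coupled first-order balances gives C_P(τ) = [k₁/(k₂−k₁)]·C_{A0}·(e^(−k₁τ) − e^(−k₂τ)).
e^(−k₁τ) = e^(−1.07×3.30) = e^(−3.531) = 0.02928; e^(−k₂τ) = e^(−1.455) = 0.2333.
C_P = 1.07×4.04/(0.441−1.07) × (0.02928−0.2333) = (-6.872)×(-0.2041) = 1.402 mol/L.
Y_P = C_P/C_{A0} = 1.402/4.04 = 0.347.

0.347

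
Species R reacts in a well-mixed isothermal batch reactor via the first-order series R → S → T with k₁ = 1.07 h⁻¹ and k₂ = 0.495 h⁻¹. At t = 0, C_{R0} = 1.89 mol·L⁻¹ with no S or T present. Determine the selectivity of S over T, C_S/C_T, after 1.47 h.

Solving the coupled first-order balances gives C_S(t) = [k₁/(k₂−k₁)]·C_{R0}·(e^(−k₁t) − e^(−k₂t)).
e^(−k₁t) = e^(−1.07×1.47) = e^(−1.573) = 0.2074; e^(−k₂t) = e^(−0.7277) = 0.4830.
C_S = 1.07×1.89/(0.495−1.07) × (0.2074−0.4830) = (-3.517)×(-0.2756) = 0.9693 mol·L⁻¹.
C_R = C_{R0}e^(−k₁t) = 0.3921 mol·L⁻¹, so C_T = C_{R0}−C_R−C_S = 0.5286 mol·L⁻¹; C_S/C_T = 1.83.

1.83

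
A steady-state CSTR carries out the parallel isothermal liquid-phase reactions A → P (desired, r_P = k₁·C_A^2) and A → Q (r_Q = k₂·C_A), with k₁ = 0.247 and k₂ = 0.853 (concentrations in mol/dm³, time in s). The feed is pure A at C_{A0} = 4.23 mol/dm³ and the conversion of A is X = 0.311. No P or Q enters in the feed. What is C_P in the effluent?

Exit C_A = C_{A0}(1−X) = 4.23×0.689 = 2.914 mol/dm³.
In a CSTR the entire volume is at exit conditions, so r_P = 0.247×2.914^2 = 2.098 and r_Q = 0.853×2.914 = 2.486.
Fraction of consumed A going to P: r_P/(r_P+r_Q) = 0.4577.
C_P = 0.4577·C_{A0}·X = 0.4577×4.23×0.311 = 0.602 mol/dm³.

0.602 mol/dm³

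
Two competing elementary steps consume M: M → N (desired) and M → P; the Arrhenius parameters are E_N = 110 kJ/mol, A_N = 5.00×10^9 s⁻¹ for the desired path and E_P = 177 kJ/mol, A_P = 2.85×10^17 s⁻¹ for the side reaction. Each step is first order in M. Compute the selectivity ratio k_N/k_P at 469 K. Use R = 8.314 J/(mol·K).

0.509

k_N/k_P = (A_N/A_P)·exp[−(E_N−E_P)/(RT)] = (A_N/A_P)·exp[(E_P−E_N)/(RT)].
(E_P−E_N)/(RT) = (177−110)×10³/(8.314×469) = 67000/3899 = 17.18.
k_N/k_P = (5.00×10^9/2.85×10^17)·exp(17.18) = 1.754×10^-8 × 2.900×10^7 = 0.509.
Since E_N < E_P, lowering the temperature improves selectivity toward N.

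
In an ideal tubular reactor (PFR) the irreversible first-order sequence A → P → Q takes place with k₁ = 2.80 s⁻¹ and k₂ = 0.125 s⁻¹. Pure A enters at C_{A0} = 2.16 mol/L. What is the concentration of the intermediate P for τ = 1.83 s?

The intermediate concentration in a first-order A→B→C sequence is C_P = k₁C_{A0}(e^(−k₁τ) − e^(−k₂τ))/(k₂−k₁).
e^(−k₁τ) = e^(−2.80×1.83) = e^(−5.124) = 0.005952; e^(−k₂τ) = e^(−0.2288) = 0.7955.
C_P = 2.80×2.16/(0.125−2.80) × (0.005952−0.7955) = (-2.261)×(-0.7896) = 1.785 mol/L.

1.79 mol/L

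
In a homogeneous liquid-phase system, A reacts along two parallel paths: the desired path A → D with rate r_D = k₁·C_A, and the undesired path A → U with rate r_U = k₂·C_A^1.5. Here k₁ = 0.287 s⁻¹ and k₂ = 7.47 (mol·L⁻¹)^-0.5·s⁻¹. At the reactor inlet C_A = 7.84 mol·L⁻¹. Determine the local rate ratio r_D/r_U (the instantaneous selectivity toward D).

S_{D/U} = r_D/r_U = (k₁·C_A)/(k₂·C_A^1.5) = (k₁/k₂)·C_A^-0.5.
= (0.287×7.840) / (7.47×7.840^1.5) = 2.250/164.0 = 0.0137.
The undesired path is higher order in A, so low C_A (CSTR or dilute feed) favours D.

0.0137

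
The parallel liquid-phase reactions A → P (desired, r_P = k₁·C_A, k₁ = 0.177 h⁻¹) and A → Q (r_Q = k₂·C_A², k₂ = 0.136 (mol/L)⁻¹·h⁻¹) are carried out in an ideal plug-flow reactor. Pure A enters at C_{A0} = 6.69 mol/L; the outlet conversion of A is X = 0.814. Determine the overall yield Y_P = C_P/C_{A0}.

0.223

C_A = C_{A0}(1−X) = 1.244 mol/L.
Along a PFR/batch, dC_P/dC_A = −r_P/(r_P+r_Q) = −k₁/(k₁+k₂·C_A).
Integrating from C_{A0} to C_A: C_P = (0.177/0.136)·ln[(0.177+0.136·6.69)/(0.177+0.136·1.24)] = 1.301·ln(1.087/0.3462) = 1.489 mol/L.
Y_P = C_P/C_{A0} = 1.489/6.69 = 0.223.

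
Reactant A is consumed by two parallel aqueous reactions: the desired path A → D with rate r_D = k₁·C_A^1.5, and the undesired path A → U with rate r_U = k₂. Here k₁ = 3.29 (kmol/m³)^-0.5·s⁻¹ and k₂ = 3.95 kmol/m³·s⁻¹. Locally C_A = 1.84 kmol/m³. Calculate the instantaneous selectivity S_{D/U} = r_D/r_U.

S_{D/U} = r_D/r_U = (k₁·C_A^1.5)/(k₂) = (k₁/k₂)·C_A^1.5.
= (3.29×1.840^1.5) / (3.95) = 8.212/3.950 = 2.08.

2.08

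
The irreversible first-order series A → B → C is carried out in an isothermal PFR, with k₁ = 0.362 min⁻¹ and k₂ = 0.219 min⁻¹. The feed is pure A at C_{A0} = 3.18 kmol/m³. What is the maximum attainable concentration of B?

1.47 kmol/m³

Evaluating C_B at τ_opt = ln(k₂/k₁)/(k₂−k₁) gives C_{B,max}/C_{A0} = (k₁/k₂)^[k₂/(k₂−k₁)].
= (0.362/0.219)^(0.219/(0.219−0.362)) = (1.653)^(-1.531) = 0.4632.
C_{B,max} = 0.4632×3.18 = 1.47 kmol/m³.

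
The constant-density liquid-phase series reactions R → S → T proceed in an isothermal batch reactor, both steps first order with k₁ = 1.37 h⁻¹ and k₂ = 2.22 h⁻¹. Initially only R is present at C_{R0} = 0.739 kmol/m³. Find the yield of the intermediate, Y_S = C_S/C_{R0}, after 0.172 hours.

For first-order series with pure R initially, C_S(t) = k₁C_{R0}/(k₂−k₁)·(e^(−k₁t) − e^(−k₂t)).
e^(−k₁t) = e^(−1.37×0.172) = e^(−0.2356) = 0.7901; e^(−k₂t) = e^(−0.3818) = 0.6826.
C_S = 1.37×0.739/(2.22−1.37) × (0.7901−0.6826) = 1.191×0.1075 = 0.1280 kmol/m³.
Y_S = C_S/C_{R0} = 0.1280/0.739 = 0.173.

0.173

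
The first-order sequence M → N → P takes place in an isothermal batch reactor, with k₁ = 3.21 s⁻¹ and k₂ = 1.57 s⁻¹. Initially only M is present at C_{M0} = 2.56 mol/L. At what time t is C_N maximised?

For first-order series the maximum of C_N occurs at t_opt = ln(k₂/k₁)/(k₂−k₁).
= ln(1.57/3.21)/(1.57−3.21) = ln(0.4891)/-1.640 = -0.7152/-1.640 = 0.436 s.

0.436 s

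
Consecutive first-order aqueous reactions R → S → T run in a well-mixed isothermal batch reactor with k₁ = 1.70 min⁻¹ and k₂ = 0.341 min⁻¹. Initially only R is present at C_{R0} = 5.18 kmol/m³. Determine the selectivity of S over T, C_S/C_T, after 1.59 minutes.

2.22

For first-order series with pure R initially, C_S(t) = k₁C_{R0}/(k₂−k₁)·(e^(−k₁t) − e^(−k₂t)).
e^(−k₁t) = e^(−1.70×1.59) = e^(−2.703) = 0.06700; e^(−k₂t) = e^(−0.5422) = 0.5815.
C_S = 1.70×5.18/(0.341−1.70) × (0.06700−0.5815) = (-6.480)×(-0.5145) = 3.334 kmol/m³.
C_R = C_{R0}e^(−k₁t) = 0.3471 kmol/m³, so C_T = C_{R0}−C_R−C_S = 1.499 kmol/m³; C_S/C_T = 2.22.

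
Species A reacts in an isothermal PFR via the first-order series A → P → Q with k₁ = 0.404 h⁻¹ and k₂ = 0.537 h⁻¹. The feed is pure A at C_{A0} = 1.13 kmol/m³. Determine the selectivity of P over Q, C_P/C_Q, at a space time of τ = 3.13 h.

0.686

The intermediate concentration in a first-order A→B→C sequence is C_P = k₁C_{A0}(e^(−k₁τ) − e^(−k₂τ))/(k₂−k₁).
e^(−k₁τ) = e^(−0.404×3.13) = e^(−1.265) = 0.2824; e^(−k₂τ) = e^(−1.681) = 0.1862.
C_P = 0.404×1.13/(0.537−0.404) × (0.2824−0.1862) = 3.432×0.09615 = 0.3300 kmol/m³.
C_A = C_{A0}e^(−k₁τ) = 0.3191 kmol/m³, so C_Q = C_{A0}−C_A−C_P = 0.4809 kmol/m³; C_P/C_Q = 0.686.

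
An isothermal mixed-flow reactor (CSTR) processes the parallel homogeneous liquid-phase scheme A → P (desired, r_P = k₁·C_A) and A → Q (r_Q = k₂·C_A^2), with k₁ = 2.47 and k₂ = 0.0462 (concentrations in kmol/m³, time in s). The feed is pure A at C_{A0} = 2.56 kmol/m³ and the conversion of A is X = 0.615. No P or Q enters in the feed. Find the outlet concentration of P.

Exit C_A = C_{A0}(1−X) = 2.56×0.385 = 0.9856 kmol/m³.
A CSTR operates uniformly at the exit composition, giving r_P = 2.434 and r_Q = 0.04488 (each k·C_A^n at C_A = 0.9856).
Fraction of consumed A going to P: r_P/(r_P+r_Q) = 0.9819.
C_P = 0.9819·C_{A0}·X = 0.9819×2.56×0.615 = 1.55 kmol/m³.

1.55 kmol/m³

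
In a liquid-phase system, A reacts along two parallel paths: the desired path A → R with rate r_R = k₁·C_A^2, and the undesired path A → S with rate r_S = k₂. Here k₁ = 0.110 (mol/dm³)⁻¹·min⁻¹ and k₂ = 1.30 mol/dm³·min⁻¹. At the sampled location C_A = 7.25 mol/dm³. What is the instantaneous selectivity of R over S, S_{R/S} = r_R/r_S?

4.45

S_{R/S} = r_R/r_S = (k₁·C_A^2)/(k₂) = (k₁/k₂)·C_A^2.
= (0.110×7.250^2) / (1.30) = 5.782/1.300 = 4.45.
Since the desired path is higher order in A, keeping C_A high (PFR or concentrated feed) favours R.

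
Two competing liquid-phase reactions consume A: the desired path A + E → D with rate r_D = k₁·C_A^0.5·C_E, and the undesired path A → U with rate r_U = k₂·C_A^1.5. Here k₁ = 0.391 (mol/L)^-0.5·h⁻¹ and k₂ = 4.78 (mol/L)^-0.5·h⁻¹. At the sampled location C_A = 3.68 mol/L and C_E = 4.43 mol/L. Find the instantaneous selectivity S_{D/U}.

0.0985

S_{D/U} = r_D/r_U = (k₁·C_A^0.5·C_E)/(k₂·C_A^1.5) = (k₁/k₂)·C_A⁻¹·C_E.
= (0.391×3.680^0.5×4.430) / (4.78×3.680^1.5) = 3.323/33.74 = 0.0985.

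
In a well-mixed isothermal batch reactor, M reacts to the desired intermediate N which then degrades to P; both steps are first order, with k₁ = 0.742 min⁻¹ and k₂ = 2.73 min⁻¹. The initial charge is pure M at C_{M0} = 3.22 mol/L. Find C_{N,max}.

For a first-order series the maximum intermediate yield is C_{N,max}/C_{M0} = (k₁/k₂)^[k₂/(k₂−k₁)].
= (0.742/2.73)^(2.73/(2.73−0.742)) = (0.2718)^(1.373) = 0.1671.
C_{N,max} = 0.1671×3.22 = 0.538 mol/L.

0.538 mol/L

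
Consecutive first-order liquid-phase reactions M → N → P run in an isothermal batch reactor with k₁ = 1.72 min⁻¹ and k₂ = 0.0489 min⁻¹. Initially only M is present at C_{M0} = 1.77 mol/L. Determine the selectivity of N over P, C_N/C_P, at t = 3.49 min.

For first-order series with pure M initially, C_N(t) = k₁C_{M0}/(k₂−k₁)·(e^(−k₁t) − e^(−k₂t)).
e^(−k₁t) = e^(−1.72×3.49) = e^(−6.003) = 0.002472; e^(−k₂t) = e^(−0.1707) = 0.8431.
C_N = 1.72×1.77/(0.0489−1.72) × (0.002472−0.8431) = (-1.822)×(-0.8406) = 1.531 mol/L.
C_M = C_{M0}e^(−k₁t) = 0.004375 mol/L, so C_P = C_{M0}−C_M−C_N = 0.2342 mol/L; C_N/C_P = 6.54.

6.54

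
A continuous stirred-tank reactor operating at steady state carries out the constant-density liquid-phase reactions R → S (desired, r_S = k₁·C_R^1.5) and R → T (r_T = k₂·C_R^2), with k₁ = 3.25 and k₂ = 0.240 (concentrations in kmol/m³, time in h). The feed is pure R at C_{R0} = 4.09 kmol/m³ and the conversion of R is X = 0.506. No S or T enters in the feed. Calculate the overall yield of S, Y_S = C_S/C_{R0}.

Exit C_R = C_{R0}(1−X) = 4.09×0.494 = 2.020 kmol/m³.
Rates in a CSTR are evaluated at the outlet concentration: r_S = 3.25×2.020^1.5 = 9.334, r_T = 0.240×2.020^2 = 0.9797.
Fraction of consumed R going to S: r_S/(r_S+r_T) = 0.9050.
C_S = 0.9050·C_{R0}·X = 0.9050×4.09×0.506 = 1.87 kmol/m³; Y_S = C_S/C_{R0} = 0.458.

0.458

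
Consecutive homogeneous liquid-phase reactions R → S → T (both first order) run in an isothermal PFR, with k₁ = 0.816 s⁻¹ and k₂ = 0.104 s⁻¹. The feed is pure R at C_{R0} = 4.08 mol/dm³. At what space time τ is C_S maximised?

2.89 s

For first-order series the maximum of C_S occurs at τ_opt = ln(k₂/k₁)/(k₂−k₁).
= ln(0.104/0.816)/(0.104−0.816) = ln(0.1275)/-0.7120 = -2.060/-0.7120 = 2.89 s.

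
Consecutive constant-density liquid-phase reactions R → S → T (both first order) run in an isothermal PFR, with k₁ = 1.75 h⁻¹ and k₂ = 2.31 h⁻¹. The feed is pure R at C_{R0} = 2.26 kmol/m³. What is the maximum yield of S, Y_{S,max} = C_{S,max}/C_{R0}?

0.318

At the optimum, C_{S,max}/C_{R0} = (k₁/k₂)^[k₂/(k₂−k₁)].
= (1.75/2.31)^(2.31/(2.31−1.75)) = (0.7576)^(4.125) = 0.3182.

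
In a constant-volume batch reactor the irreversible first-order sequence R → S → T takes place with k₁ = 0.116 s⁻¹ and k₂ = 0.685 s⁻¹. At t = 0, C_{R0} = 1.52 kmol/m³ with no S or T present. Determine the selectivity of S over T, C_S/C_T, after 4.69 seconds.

0.356

For first-order series with pure R initially, C_S(t) = k₁C_{R0}/(k₂−k₁)·(e^(−k₁t) − e^(−k₂t)).
e^(−k₁t) = e^(−0.116×4.69) = e^(−0.5440) = 0.5804; e^(−k₂t) = e^(−3.213) = 0.04025.
C_S = 0.116×1.52/(0.685−0.116) × (0.5804−0.04025) = 0.3099×0.5401 = 0.1674 kmol/m³.
C_R = C_{R0}e^(−k₁t) = 0.8822 kmol/m³, so C_T = C_{R0}−C_R−C_S = 0.4704 kmol/m³; C_S/C_T = 0.356.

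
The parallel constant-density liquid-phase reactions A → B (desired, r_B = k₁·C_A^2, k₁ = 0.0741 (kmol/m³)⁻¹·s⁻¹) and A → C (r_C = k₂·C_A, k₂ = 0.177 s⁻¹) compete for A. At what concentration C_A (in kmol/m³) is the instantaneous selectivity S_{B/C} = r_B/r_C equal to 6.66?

15.9 kmol/m³

S_{B/C} = (k₁/k₂)·C_A ⇒ C_A = S·k₂/k₁.
= 6.66×0.177/0.0741 = 15.9 kmol/m³.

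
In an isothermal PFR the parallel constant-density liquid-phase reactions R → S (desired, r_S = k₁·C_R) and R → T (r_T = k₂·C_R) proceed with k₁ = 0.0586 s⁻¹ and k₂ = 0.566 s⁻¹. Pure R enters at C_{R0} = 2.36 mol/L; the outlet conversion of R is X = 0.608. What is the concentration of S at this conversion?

0.135 mol/L

C_R = C_{R0}(1−X) = 0.9251 mol/L.
Both paths are first order in R, so the instantaneous fraction to S is constant: dC_S/d(−C_R) = k₁/(k₁+k₂) = 0.09382.
C_S = 0.09382·(C_{R0}−C_R) = 0.09382×1.435 = 0.135 mol/L.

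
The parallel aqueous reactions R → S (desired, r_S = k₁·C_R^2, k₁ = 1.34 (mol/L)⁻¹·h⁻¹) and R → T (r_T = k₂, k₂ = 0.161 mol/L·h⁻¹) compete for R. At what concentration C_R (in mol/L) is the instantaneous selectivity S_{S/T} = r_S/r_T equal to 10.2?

1.11 mol/L

S_{S/T} = (k₁/k₂)·C_R^2 ⇒ C_R = (S·k₂/k₁)^(0.5).
= (10.2×0.161/1.34)^(0.5) = (1.226)^(0.5) = 1.11 mol/L.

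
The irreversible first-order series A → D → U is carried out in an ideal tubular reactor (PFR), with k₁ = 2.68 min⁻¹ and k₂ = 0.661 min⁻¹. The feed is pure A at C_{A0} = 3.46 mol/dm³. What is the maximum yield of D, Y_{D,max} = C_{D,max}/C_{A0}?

0.632

Evaluating C_D at τ_opt = ln(k₂/k₁)/(k₂−k₁) gives C_{D,max}/C_{A0} = (k₁/k₂)^[k₂/(k₂−k₁)].
= (2.68/0.661)^(0.661/(0.661−2.68)) = (4.054)^(-0.3274) = 0.6324.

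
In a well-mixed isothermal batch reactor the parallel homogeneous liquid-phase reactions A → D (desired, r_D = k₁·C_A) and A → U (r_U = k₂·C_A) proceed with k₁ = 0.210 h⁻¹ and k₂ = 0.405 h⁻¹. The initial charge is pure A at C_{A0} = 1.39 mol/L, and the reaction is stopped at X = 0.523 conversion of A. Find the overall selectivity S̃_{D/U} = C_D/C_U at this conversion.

0.519

C_A = C_{A0}(1−X) = 0.6630 mol/L.
Both paths are first order in A, so the instantaneous fraction to D is constant: dC_D/d(−C_A) = k₁/(k₁+k₂) = 0.3415.
C_D = 0.3415·(C_{A0}−C_A) = 0.3415×0.7270 = 0.248 mol/L.
C_U = (C_{A0}−C_A)−C_D = 0.4787 mol/L; S̃_{D/U} = 0.2482/0.4787 = 0.519.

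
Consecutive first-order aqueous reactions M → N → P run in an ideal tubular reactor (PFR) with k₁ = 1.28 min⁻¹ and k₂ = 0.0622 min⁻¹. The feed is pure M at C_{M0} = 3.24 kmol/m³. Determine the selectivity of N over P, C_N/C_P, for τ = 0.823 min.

32.9

For first-order series with pure M initially, C_N(τ) = k₁C_{M0}/(k₂−k₁)·(e^(−k₁τ) − e^(−k₂τ)).
e^(−k₁τ) = e^(−1.28×0.823) = e^(−1.053) = 0.3487; e^(−k₂τ) = e^(−0.05119) = 0.9501.
C_N = 1.28×3.24/(0.0622−1.28) × (0.3487−0.9501) = (-3.405)×(-0.6014) = 2.048 kmol/m³.
C_M = C_{M0}e^(−k₁τ) = 1.130 kmol/m³, so C_P = C_{M0}−C_M−C_N = 0.06217 kmol/m³; C_N/C_P = 32.9.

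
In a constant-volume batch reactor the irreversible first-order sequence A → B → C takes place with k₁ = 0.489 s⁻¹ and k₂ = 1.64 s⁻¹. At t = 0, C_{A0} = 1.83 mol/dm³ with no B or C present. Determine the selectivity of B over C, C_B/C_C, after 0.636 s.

1.53

The intermediate concentration in a first-order A→B→C sequence is C_B = k₁C_{A0}(e^(−k₁t) − e^(−k₂t))/(k₂−k₁).
e^(−k₁t) = e^(−0.489×0.636) = e^(−0.3110) = 0.7327; e^(−k₂t) = e^(−1.043) = 0.3524.
C_B = 0.489×1.83/(1.64−0.489) × (0.7327−0.3524) = 0.7775×0.3803 = 0.2957 mol/dm³.
C_A = C_{A0}e^(−k₁t) = 1.341 mol/dm³, so C_C = C_{A0}−C_A−C_B = 0.1934 mol/dm³; C_B/C_C = 1.53.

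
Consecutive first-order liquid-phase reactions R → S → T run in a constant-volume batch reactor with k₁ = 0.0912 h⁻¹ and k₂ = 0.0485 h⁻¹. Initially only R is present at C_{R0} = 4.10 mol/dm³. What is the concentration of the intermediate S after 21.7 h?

1.85 mol/dm³

For first-order series with pure R initially, C_S(t) = k₁C_{R0}/(k₂−k₁)·(e^(−k₁t) − e^(−k₂t)).
e^(−k₁t) = e^(−0.0912×21.7) = e^(−1.979) = 0.1382; e^(−k₂t) = e^(−1.052) = 0.3491.
C_S = 0.0912×4.10/(0.0485−0.0912) × (0.1382−0.3491) = (-8.757)×(-0.2109) = 1.847 mol/dm³.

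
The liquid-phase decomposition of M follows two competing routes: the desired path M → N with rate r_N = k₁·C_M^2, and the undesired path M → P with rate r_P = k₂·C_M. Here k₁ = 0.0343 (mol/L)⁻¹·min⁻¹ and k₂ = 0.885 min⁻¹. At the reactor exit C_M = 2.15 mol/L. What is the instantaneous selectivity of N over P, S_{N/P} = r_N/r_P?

S_{N/P} = r_N/r_P = (k₁·C_M^2)/(k₂·C_M) = (k₁/k₂)·C_M.
= (0.0343×2.150^2) / (0.885×2.150) = 0.1586/1.903 = 0.0833.
Since the desired path is higher order in M, keeping C_M high (PFR or concentrated feed) favours N.

0.0833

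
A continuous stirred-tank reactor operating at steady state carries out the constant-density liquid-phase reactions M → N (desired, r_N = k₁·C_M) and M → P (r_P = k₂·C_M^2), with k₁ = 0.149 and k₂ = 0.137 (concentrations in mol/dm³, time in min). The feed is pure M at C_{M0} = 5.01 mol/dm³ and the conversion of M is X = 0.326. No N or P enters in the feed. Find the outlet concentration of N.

0.398 mol/dm³

Exit C_M = C_{M0}(1−X) = 5.01×0.674 = 3.377 mol/dm³.
A CSTR operates uniformly at the exit composition, giving r_N = 0.5031 and r_P = 1.562 (each k·C_M^n at C_M = 3.377).
Fraction of consumed M going to N: r_N/(r_N+r_P) = 0.2436.
C_N = 0.2436·C_{M0}·X = 0.2436×5.01×0.326 = 0.398 mol/dm³.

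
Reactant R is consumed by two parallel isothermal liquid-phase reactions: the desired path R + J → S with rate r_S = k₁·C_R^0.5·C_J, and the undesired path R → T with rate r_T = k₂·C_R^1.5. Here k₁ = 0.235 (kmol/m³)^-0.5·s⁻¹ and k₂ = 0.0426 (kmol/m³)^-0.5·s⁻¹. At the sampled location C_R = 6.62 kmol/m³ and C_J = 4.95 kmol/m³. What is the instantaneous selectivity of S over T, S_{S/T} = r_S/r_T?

4.12

S_{S/T} = r_S/r_T = (k₁·C_R^0.5·C_J)/(k₂·C_R^1.5) = (k₁/k₂)·C_R⁻¹·C_J.
= (0.235×6.620^0.5×4.950) / (0.0426×6.620^1.5) = 2.993/0.7256 = 4.12.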